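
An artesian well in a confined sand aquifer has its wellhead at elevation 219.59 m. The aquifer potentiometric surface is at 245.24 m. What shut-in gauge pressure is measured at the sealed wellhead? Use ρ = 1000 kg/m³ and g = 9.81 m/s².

Head above the cap: Δh = 245.24 − 219.59 = 25.65 m.
P = ρgΔh = 1000 × 9.81 × 25.65 = 251626 Pa ≈ 252 kPa.

P ≈ 252 kPa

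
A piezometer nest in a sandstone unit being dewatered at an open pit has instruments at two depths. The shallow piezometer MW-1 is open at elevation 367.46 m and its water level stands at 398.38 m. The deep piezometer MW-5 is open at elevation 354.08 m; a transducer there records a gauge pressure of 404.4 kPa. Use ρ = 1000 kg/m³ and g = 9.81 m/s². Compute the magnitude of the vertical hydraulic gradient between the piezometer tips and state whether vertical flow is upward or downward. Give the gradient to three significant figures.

|i_v| ≈ 0.230; vertical flow is downward

Total head at MW-1: h = 398.38 m (water level in the standpipe).
Pressure head at MW-5: ψ = P/(ρg) = 404.4×1000 / (1000 × 9.81) = 41.22 m.
Total head at MW-5: h = z + ψ = 354.08 + 41.22 = 395.30 m.
Δh = h(MW-1) − h(MW-5) = 398.38 − 395.30 = 3.08 m.
Vertical separation Δz = 367.46 − 354.08 = 13.38 m.
|i_v| = |Δh| / Δz = 3.08 / 13.38 = 0.230.
Head is higher in the shallow piezometer, so vertical flow is downward (recharge condition).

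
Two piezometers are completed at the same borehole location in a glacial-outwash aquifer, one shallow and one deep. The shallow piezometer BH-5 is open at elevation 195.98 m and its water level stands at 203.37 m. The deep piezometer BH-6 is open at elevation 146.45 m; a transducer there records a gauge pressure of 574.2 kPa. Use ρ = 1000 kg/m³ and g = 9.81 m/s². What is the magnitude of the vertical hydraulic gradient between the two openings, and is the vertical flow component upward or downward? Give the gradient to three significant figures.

|i_v| ≈ 0.0325; vertical flow is upward

Total head at BH-5: h = 203.37 m (water level in the standpipe).
Pressure head at BH-6: ψ = P/(ρg) = 574.2×1000 / (1000 × 9.81) = 58.53 m.
Total head at BH-6: h = z + ψ = 146.45 + 58.53 = 204.98 m.
Δh = h(BH-5) − h(BH-6) = 203.37 − 204.98 = -1.61 m.
Vertical separation Δz = 195.98 − 146.45 = 49.53 m.
|i_v| = |Δh| / Δz = 1.61 / 49.53 = 0.0325.
Head is higher in the deep piezometer, so vertical flow is upward (discharge condition).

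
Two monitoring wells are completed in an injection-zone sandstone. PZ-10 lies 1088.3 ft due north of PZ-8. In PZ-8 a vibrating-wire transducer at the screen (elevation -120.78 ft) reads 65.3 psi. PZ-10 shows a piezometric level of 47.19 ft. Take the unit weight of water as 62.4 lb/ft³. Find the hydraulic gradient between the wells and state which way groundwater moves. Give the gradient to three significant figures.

i ≈ 0.0159; groundwater flows toward the south

Pressure head at PZ-8: ψ = 144·P/γ = 144 × 65.3 / 62.4 = 150.69 ft.
Total head at PZ-8: h = z + ψ = -120.78 + 150.69 = 29.91 ft.
Total head at PZ-10: h = 47.19 ft (water level in the piezometer is the total head).
Head difference: h(PZ-8) − h(PZ-10) = 29.91 − 47.19 = -17.28 ft.
Hydraulic gradient: i = |Δh| / L = 17.28 / 1088.3 = 0.0159.
Flow is from higher to lower head: from PZ-10 toward PZ-8, i.e. toward the south.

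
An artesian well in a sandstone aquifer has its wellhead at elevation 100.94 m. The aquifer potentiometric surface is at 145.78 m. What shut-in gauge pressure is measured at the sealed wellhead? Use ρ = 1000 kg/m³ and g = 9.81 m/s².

P ≈ 440 kPa

Head above the cap: Δh = 145.78 − 100.94 = 44.84 m.
P = ρgΔh = 1000 × 9.81 × 44.84 = 439880 Pa ≈ 440 kPa.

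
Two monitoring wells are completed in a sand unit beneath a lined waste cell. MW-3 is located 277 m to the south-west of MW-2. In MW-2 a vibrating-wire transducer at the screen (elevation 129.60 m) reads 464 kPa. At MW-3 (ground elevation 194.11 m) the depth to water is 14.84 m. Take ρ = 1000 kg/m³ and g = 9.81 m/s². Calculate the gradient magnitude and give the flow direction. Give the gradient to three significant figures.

i ≈ 0.00856; groundwater flows toward the north-east

Pressure head at MW-2: ψ = P/(ρg) = 464×1000 / (1000 × 9.81) = 47.30 m.
Total head at MW-2: h = z + ψ = 129.60 + 47.30 = 176.90 m.
Total head at MW-3: h = 194.11 − 14.84 = 179.27 m.
Head difference: h(MW-2) − h(MW-3) = 176.90 − 179.27 = -2.37 m.
Hydraulic gradient: i = |Δh| / L = 2.37 / 277 = 0.00856.
Flow is from higher to lower head: from MW-3 toward MW-2, i.e. toward the north-east.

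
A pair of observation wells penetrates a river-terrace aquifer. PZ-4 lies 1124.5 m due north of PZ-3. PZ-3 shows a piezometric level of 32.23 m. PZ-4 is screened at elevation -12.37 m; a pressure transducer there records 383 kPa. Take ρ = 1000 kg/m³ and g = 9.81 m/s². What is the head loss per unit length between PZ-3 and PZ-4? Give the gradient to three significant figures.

Total head at PZ-3: h = 32.23 m (water level in the piezometer is the total head).
Pressure head at PZ-4: ψ = P/(ρg) = 383×1000 / (1000 × 9.81) = 39.04 m.
Total head at PZ-4: h = z + ψ = -12.37 + 39.04 = 26.67 m.
Head difference: h(PZ-3) − h(PZ-4) = 32.23 − 26.67 = 5.56 m.
Hydraulic gradient: i = |Δh| / L = 5.56 / 1124.5 = 0.00494.

i ≈ 0.00494 m/m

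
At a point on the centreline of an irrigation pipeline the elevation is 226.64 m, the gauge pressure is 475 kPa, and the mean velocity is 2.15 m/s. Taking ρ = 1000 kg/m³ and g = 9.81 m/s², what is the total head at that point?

h ≈ 275.30 m

Pressure head ψ = P/(ρg) = 475×1000 / (1000 × 9.81) = 48.42 m.
Velocity head = v²/(2g) = 2.15² / (2 × 9.81) = 0.236 m.
h = z + ψ + v²/(2g) = 226.64 + 48.42 + 0.236 = 275.30 m.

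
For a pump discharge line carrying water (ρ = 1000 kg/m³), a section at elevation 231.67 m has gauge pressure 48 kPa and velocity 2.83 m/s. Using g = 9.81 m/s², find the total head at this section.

h ≈ 236.97 m

Pressure head ψ = P/(ρg) = 48×1000 / (1000 × 9.81) = 4.89 m.
Velocity head = v²/(2g) = 2.83² / (2 × 9.81) = 0.408 m.
h = z + ψ + v²/(2g) = 231.67 + 4.89 + 0.408 = 236.97 m.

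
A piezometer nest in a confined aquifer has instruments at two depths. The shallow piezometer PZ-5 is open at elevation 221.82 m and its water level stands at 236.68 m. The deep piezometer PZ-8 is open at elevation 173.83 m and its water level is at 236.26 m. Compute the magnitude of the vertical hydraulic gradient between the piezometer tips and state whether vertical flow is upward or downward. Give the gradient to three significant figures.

|i_v| ≈ 0.00875; vertical flow is downward

Total head at PZ-5: h = 236.68 m (water level in the standpipe).
Total head at PZ-8: h = 236.26 m.
Δh = h(PZ-5) − h(PZ-8) = 236.68 − 236.26 = 0.42 m.
Vertical separation Δz = 221.82 − 173.83 = 47.99 m.
|i_v| = |Δh| / Δz = 0.42 / 47.99 = 0.00875.
Head is higher in the shallow piezometer, so vertical flow is downward (recharge condition).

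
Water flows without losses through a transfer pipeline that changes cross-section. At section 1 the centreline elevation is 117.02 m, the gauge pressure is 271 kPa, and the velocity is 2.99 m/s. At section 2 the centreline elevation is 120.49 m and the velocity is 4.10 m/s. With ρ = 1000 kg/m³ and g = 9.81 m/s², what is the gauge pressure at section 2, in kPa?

Pressure head at 1: ψ₁ = P₁/(ρg) = 271×1000 / (1000 × 9.81) = 27.62 m.
Velocity heads: v₁²/2g = 2.99²/19.62 = 0.456 m; v₂²/2g = 4.10²/19.62 = 0.857 m.
Total head H = z₁ + ψ₁ + v₁²/2g = 117.02 + 27.62 + 0.456 = 145.10 m.
ψ₂ = H − z₂ − v₂²/2g = 145.10 − 120.49 − 0.857 = 23.75 m.
P₂ = ρgψ₂ = 1000 × 9.81 × 23.75 ≈ 233 kPa.

P₂ ≈ 233 kPa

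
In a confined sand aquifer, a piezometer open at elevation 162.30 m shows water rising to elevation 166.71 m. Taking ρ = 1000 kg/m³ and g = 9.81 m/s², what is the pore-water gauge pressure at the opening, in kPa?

Pressure head ψ = h − z = 166.71 − 162.30 = 4.41 m.
P = ρgψ = 1000 × 9.81 × 4.41 = 43262 Pa ≈ 43.3 kPa.

P ≈ 43.3 kPa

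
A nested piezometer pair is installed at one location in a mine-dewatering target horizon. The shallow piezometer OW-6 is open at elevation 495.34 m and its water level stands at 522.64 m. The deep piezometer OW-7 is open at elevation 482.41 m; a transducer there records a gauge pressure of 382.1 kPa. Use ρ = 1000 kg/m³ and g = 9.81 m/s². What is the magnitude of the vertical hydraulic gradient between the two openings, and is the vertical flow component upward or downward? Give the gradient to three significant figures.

|i_v| ≈ 0.0990; vertical flow is downward

Total head at OW-6: h = 522.64 m (water level in the standpipe).
Pressure head at OW-7: ψ = P/(ρg) = 382.1×1000 / (1000 × 9.81) = 38.95 m.
Total head at OW-7: h = z + ψ = 482.41 + 38.95 = 521.36 m.
Δh = h(OW-6) − h(OW-7) = 522.64 − 521.36 = 1.28 m.
Vertical separation Δz = 495.34 − 482.41 = 12.93 m.
|i_v| = |Δh| / Δz = 1.28 / 12.93 = 0.0990.
Head is higher in the shallow piezometer, so vertical flow is downward (recharge condition).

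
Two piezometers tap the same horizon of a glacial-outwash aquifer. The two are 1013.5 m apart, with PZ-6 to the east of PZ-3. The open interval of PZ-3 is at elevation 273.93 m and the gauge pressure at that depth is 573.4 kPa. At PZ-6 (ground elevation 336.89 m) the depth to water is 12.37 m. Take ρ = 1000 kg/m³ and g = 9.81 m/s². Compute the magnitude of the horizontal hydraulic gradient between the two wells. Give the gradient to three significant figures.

i ≈ 0.00776

Pressure head at PZ-3: ψ = P/(ρg) = 573.4×1000 / (1000 × 9.81) = 58.45 m.
Total head at PZ-3: h = z + ψ = 273.93 + 58.45 = 332.38 m.
Total head at PZ-6: h = 336.89 − 12.37 = 324.52 m.
Head difference: h(PZ-3) − h(PZ-6) = 332.38 − 324.52 = 7.86 m.
Hydraulic gradient: i = |Δh| / L = 7.86 / 1013.5 = 0.00776.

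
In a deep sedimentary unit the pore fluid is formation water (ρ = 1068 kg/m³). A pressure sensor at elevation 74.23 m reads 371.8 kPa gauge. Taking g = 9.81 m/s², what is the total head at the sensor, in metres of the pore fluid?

h ≈ 109.72 m

ψ = P/(ρg) = 371.8×1000 / (1068 × 9.81) = 35.49 m.
h = z + ψ = 74.23 + 35.49 = 109.72 m.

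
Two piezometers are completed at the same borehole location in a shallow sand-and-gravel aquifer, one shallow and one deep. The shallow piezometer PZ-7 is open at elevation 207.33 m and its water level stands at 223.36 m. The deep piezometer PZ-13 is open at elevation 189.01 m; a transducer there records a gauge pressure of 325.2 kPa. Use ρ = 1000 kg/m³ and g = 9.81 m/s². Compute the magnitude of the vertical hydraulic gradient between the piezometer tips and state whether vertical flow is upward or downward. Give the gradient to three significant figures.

Total head at PZ-7: h = 223.36 m (water level in the standpipe).
Pressure head at PZ-13: ψ = P/(ρg) = 325.2×1000 / (1000 × 9.81) = 33.15 m.
Total head at PZ-13: h = z + ψ = 189.01 + 33.15 = 222.16 m.
Δh = h(PZ-7) − h(PZ-13) = 223.36 − 222.16 = 1.20 m.
Vertical separation Δz = 207.33 − 189.01 = 18.32 m.
|i_v| = |Δh| / Δz = 1.20 / 18.32 = 0.0655.
Head is higher in the shallow piezometer, so vertical flow is downward (recharge condition).

|i_v| ≈ 0.0655; vertical flow is downward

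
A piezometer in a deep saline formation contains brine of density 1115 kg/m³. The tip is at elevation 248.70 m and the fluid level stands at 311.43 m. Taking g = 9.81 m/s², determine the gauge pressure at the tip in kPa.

Pressure head ψ = h − z = 311.43 − 248.70 = 62.73 m.
P = ρgψ = 1115 × 9.81 × 62.73 = 686150 Pa ≈ 686 kPa.

P ≈ 686 kPa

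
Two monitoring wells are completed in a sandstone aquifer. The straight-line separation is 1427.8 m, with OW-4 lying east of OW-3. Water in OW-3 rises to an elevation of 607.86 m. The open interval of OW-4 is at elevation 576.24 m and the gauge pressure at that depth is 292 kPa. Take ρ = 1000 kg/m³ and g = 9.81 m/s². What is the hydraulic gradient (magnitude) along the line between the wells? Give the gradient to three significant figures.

i ≈ 0.00130

Total head at OW-3: h = 607.86 m (water level in the piezometer is the total head).
Pressure head at OW-4: ψ = P/(ρg) = 292×1000 / (1000 × 9.81) = 29.77 m.
Total head at OW-4: h = z + ψ = 576.24 + 29.77 = 606.01 m.
Head difference: h(OW-3) − h(OW-4) = 607.86 − 606.01 = 1.85 m.
Hydraulic gradient: i = |Δh| / L = 1.85 / 1427.8 = 0.00130.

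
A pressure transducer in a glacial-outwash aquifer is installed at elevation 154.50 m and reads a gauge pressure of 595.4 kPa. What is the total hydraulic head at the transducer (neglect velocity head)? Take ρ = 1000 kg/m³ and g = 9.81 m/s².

ψ = P/(ρg) = 595.4×1000 / (1000 × 9.81) = 60.69 m.
h = z + ψ = 154.50 + 60.69 = 215.19 m.

h ≈ 215.19 m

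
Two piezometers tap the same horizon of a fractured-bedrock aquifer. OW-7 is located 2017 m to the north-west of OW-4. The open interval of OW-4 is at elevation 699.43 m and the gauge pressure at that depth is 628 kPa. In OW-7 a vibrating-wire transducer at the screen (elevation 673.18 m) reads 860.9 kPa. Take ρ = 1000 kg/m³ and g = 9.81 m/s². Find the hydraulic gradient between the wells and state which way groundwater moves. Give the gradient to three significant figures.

i ≈ 0.00124; groundwater flows toward the north-west

Pressure head at OW-4: ψ = P/(ρg) = 628×1000 / (1000 × 9.81) = 64.02 m.
Total head at OW-4: h = z + ψ = 699.43 + 64.02 = 763.45 m.
Pressure head at OW-7: ψ = P/(ρg) = 860.9×1000 / (1000 × 9.81) = 87.76 m.
Total head at OW-7: h = z + ψ = 673.18 + 87.76 = 760.94 m.
Head difference: h(OW-4) − h(OW-7) = 763.45 − 760.94 = 2.51 m.
Hydraulic gradient: i = |Δh| / L = 2.51 / 2017 = 0.00124.
Flow is from higher to lower head: from OW-4 toward OW-7, i.e. toward the north-west.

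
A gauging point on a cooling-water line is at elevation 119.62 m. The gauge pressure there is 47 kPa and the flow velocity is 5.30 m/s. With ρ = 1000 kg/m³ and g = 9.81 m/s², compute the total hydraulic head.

h ≈ 125.84 m

Pressure head ψ = P/(ρg) = 47×1000 / (1000 × 9.81) = 4.79 m.
Velocity head = v²/(2g) = 5.30² / (2 × 9.81) = 1.432 m.
h = z + ψ + v²/(2g) = 119.62 + 4.79 + 1.432 = 125.84 m.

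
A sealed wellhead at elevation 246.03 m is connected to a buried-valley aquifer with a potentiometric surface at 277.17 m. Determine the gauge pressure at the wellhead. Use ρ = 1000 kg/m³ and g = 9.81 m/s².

Head above the cap: Δh = 277.17 − 246.03 = 31.14 m.
P = ρgΔh = 1000 × 9.81 × 31.14 = 305483 Pa ≈ 305 kPa.

P ≈ 305 kPa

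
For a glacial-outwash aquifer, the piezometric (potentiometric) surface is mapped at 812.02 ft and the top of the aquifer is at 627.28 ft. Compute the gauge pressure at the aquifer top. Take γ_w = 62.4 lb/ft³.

Pressure head at the aquifer top: ψ = h − z = 812.02 − 627.28 = 184.74 ft.
P = γψ/144 = 62.4 × 184.74 / 144 = 80.1 psi.

P ≈ 80.1 psi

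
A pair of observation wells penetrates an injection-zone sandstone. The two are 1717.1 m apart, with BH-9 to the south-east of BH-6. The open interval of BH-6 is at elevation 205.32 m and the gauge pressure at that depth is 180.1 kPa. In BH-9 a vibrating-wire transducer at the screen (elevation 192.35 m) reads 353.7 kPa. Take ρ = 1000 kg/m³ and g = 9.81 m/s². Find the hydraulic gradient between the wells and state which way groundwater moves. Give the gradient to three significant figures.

Pressure head at BH-6: ψ = P/(ρg) = 180.1×1000 / (1000 × 9.81) = 18.36 m.
Total head at BH-6: h = z + ψ = 205.32 + 18.36 = 223.68 m.
Pressure head at BH-9: ψ = P/(ρg) = 353.7×1000 / (1000 × 9.81) = 36.06 m.
Total head at BH-9: h = z + ψ = 192.35 + 36.06 = 228.41 m.
Head difference: h(BH-6) − h(BH-9) = 223.68 − 228.41 = -4.73 m.
Hydraulic gradient: i = |Δh| / L = 4.73 / 1717.1 = 0.00275.
Flow is from higher to lower head: from BH-9 toward BH-6, i.e. toward the north-west.

i ≈ 0.00275; groundwater flows toward the north-west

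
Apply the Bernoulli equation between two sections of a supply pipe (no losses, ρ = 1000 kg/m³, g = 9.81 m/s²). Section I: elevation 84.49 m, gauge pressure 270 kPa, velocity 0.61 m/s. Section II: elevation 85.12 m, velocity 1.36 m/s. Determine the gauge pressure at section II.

Pressure head at I: ψ₁ = P₁/(ρg) = 270×1000 / (1000 × 9.81) = 27.52 m.
Velocity heads: v₁²/2g = 0.61²/19.62 = 0.019 m; v₂²/2g = 1.36²/19.62 = 0.094 m.
Total head H = z₁ + ψ₁ + v₁²/2g = 84.49 + 27.52 + 0.019 = 112.03 m.
ψ₂ = H − z₂ − v₂²/2g = 112.03 − 85.12 − 0.094 = 26.82 m.
P₂ = ρgψ₂ = 1000 × 9.81 × 26.82 ≈ 263 kPa.

P₂ ≈ 263 kPa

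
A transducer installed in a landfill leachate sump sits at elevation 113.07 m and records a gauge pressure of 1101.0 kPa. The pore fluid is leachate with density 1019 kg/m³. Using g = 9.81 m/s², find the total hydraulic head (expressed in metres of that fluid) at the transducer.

ψ = P/(ρg) = 1101.0×1000 / (1019 × 9.81) = 110.14 m.
h = z + ψ = 113.07 + 110.14 = 223.21 m.

h ≈ 223.21 m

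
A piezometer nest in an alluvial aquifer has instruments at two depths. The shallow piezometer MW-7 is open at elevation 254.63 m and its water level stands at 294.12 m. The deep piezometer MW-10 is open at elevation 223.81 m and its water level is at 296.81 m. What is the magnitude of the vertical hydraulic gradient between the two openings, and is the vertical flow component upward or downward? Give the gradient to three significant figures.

Total head at MW-7: h = 294.12 m (water level in the standpipe).
Total head at MW-10: h = 296.81 m.
Δh = h(MW-7) − h(MW-10) = 294.12 − 296.81 = -2.69 m.
Vertical separation Δz = 254.63 − 223.81 = 30.82 m.
|i_v| = |Δh| / Δz = 2.69 / 30.82 = 0.0873.
Head is higher in the deep piezometer, so vertical flow is upward (discharge condition).

|i_v| ≈ 0.0873; vertical flow is upward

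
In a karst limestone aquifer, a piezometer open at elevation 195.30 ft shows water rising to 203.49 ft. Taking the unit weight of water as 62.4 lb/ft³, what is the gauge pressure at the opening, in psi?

Pressure head ψ = h − z = 203.49 − 195.30 = 8.19 ft.
P = γ·ψ / 144 = 62.4 × 8.19 / 144 = 3.55 psi.

P ≈ 3.55 psi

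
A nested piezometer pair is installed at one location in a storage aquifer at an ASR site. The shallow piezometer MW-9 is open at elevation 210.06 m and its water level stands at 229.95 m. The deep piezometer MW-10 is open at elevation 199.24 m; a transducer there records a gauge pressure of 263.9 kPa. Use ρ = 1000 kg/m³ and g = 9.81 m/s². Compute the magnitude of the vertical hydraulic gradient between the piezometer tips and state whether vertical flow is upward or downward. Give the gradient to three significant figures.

|i_v| ≈ 0.352; vertical flow is downward

Total head at MW-9: h = 229.95 m (water level in the standpipe).
Pressure head at MW-10: ψ = P/(ρg) = 263.9×1000 / (1000 × 9.81) = 26.90 m.
Total head at MW-10: h = z + ψ = 199.24 + 26.90 = 226.14 m.
Δh = h(MW-9) − h(MW-10) = 229.95 − 226.14 = 3.81 m.
Vertical separation Δz = 210.06 − 199.24 = 10.82 m.
|i_v| = |Δh| / Δz = 3.81 / 10.82 = 0.352.
Head is higher in the shallow piezometer, so vertical flow is downward (recharge condition).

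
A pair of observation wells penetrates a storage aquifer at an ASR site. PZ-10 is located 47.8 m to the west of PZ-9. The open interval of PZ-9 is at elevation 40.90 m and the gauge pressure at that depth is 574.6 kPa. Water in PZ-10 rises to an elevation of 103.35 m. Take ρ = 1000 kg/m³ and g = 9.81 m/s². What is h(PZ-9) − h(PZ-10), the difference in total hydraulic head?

Pressure head at PZ-9: ψ = P/(ρg) = 574.6×1000 / (1000 × 9.81) = 58.57 m.
Total head at PZ-9: h = z + ψ = 40.90 + 58.57 = 99.47 m.
Total head at PZ-10: h = 103.35 m (water level in the piezometer is the total head).
Head difference: h(PZ-9) − h(PZ-10) = 99.47 − 103.35 = -3.88 m.

Δh ≈ -3.88 m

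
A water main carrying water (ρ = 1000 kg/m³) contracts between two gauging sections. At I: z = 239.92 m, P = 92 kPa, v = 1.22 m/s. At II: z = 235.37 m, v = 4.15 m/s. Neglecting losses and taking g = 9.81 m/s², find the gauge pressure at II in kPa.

Pressure head at I: ψ₁ = P₁/(ρg) = 92×1000 / (1000 × 9.81) = 9.38 m.
Velocity heads: v₁²/2g = 1.22²/19.62 = 0.076 m; v₂²/2g = 4.15²/19.62 = 0.878 m.
Total head H = z₁ + ψ₁ + v₁²/2g = 239.92 + 9.38 + 0.076 = 249.38 m.
ψ₂ = H − z₂ − v₂²/2g = 249.38 − 235.37 − 0.878 = 13.13 m.
P₂ = ρgψ₂ = 1000 × 9.81 × 13.13 ≈ 129 kPa.

P₂ ≈ 129 kPa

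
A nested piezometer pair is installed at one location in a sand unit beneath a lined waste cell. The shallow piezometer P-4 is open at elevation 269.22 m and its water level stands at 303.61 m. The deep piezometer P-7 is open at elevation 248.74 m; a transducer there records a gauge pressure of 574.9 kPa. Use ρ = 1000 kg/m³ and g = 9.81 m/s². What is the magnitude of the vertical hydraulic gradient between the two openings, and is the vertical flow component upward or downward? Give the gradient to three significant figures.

|i_v| ≈ 0.182; vertical flow is upward

Total head at P-4: h = 303.61 m (water level in the standpipe).
Pressure head at P-7: ψ = P/(ρg) = 574.9×1000 / (1000 × 9.81) = 58.60 m.
Total head at P-7: h = z + ψ = 248.74 + 58.60 = 307.34 m.
Δh = h(P-4) − h(P-7) = 303.61 − 307.34 = -3.73 m.
Vertical separation Δz = 269.22 − 248.74 = 20.48 m.
|i_v| = |Δh| / Δz = 3.73 / 20.48 = 0.182.
Head is higher in the deep piezometer, so vertical flow is upward (discharge condition).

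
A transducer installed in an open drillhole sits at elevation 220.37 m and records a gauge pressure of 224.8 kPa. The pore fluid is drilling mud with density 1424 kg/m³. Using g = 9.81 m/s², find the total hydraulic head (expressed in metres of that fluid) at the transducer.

h ≈ 236.46 m

ψ = P/(ρg) = 224.8×1000 / (1424 × 9.81) = 16.09 m.
h = z + ψ = 220.37 + 16.09 = 236.46 m.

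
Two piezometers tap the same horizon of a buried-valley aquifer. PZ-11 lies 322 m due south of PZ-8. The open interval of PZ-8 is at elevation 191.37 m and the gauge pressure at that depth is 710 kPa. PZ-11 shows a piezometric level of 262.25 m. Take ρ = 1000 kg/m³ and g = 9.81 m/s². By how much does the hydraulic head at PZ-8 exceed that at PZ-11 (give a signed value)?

Pressure head at PZ-8: ψ = P/(ρg) = 710×1000 / (1000 × 9.81) = 72.38 m.
Total head at PZ-8: h = z + ψ = 191.37 + 72.38 = 263.75 m.
Total head at PZ-11: h = 262.25 m (water level in the piezometer is the total head).
Head difference: h(PZ-8) − h(PZ-11) = 263.75 − 262.25 = 1.50 m.

Δh ≈ 1.50 m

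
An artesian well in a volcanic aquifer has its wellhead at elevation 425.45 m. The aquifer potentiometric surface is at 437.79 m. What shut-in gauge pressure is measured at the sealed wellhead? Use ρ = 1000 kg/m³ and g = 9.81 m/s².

Head above the cap: Δh = 437.79 − 425.45 = 12.34 m.
P = ρgΔh = 1000 × 9.81 × 12.34 = 121055 Pa ≈ 121 kPa.

P ≈ 121 kPa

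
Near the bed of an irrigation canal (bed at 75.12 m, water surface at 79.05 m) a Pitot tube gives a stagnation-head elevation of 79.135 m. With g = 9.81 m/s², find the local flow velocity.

v ≈ 1.29 m/s

Near the bed, under hydrostatic conditions, the piezometric head (z + ψ) equals the free-surface elevation, 79.05 m.
Velocity head = total − piezometric = 79.135 − 79.05 = 0.085 m.
v = √(2g·h_v) = √(2 × 9.81 × 0.085) = 1.29 m/s.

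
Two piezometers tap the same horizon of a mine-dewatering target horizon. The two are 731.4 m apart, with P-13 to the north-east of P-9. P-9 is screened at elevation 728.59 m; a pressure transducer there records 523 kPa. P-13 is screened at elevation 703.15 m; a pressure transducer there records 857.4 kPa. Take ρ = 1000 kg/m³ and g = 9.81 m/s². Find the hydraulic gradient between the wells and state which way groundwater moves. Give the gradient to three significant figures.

Pressure head at P-9: ψ = P/(ρg) = 523×1000 / (1000 × 9.81) = 53.31 m.
Total head at P-9: h = z + ψ = 728.59 + 53.31 = 781.90 m.
Pressure head at P-13: ψ = P/(ρg) = 857.4×1000 / (1000 × 9.81) = 87.40 m.
Total head at P-13: h = z + ψ = 703.15 + 87.40 = 790.55 m.
Head difference: h(P-9) − h(P-13) = 781.90 − 790.55 = -8.65 m.
Hydraulic gradient: i = |Δh| / L = 8.65 / 731.4 = 0.0118.
Flow is from higher to lower head: from P-13 toward P-9, i.e. toward the south-west.

i ≈ 0.0118; groundwater flows toward the south-west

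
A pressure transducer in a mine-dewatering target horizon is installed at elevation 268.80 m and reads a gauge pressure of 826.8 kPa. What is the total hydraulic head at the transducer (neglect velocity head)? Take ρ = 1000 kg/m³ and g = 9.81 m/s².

ψ = P/(ρg) = 826.8×1000 / (1000 × 9.81) = 84.28 m.
h = z + ψ = 268.80 + 84.28 = 353.08 m.

h ≈ 353.08 m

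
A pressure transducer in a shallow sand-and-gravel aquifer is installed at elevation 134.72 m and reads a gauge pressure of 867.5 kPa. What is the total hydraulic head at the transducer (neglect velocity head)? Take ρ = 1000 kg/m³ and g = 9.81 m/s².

h ≈ 223.15 m

ψ = P/(ρg) = 867.5×1000 / (1000 × 9.81) = 88.43 m.
h = z + ψ = 134.72 + 88.43 = 223.15 m.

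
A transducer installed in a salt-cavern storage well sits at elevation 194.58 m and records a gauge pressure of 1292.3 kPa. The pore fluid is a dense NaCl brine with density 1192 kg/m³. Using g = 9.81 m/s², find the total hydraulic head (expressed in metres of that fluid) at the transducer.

ψ = P/(ρg) = 1292.3×1000 / (1192 × 9.81) = 110.51 m.
h = z + ψ = 194.58 + 110.51 = 305.09 m.

h ≈ 305.09 m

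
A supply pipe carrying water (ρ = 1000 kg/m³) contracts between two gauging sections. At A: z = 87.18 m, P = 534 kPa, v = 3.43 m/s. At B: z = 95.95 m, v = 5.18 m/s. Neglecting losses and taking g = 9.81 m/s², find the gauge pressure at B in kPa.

P₂ ≈ 440 kPa

Pressure head at A: ψ₁ = P₁/(ρg) = 534×1000 / (1000 × 9.81) = 54.43 m.
Velocity heads: v₁²/2g = 3.43²/19.62 = 0.600 m; v₂²/2g = 5.18²/19.62 = 1.368 m.
Total head H = z₁ + ψ₁ + v₁²/2g = 87.18 + 54.43 + 0.600 = 142.21 m.
ψ₂ = H − z₂ − v₂²/2g = 142.21 − 95.95 − 1.368 = 44.89 m.
P₂ = ρgψ₂ = 1000 × 9.81 × 44.89 ≈ 440 kPa.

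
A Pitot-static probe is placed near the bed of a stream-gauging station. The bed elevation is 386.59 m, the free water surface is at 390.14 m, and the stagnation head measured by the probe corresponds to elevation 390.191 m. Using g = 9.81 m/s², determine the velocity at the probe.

Near the bed, under hydrostatic conditions, the piezometric head (z + ψ) equals the free-surface elevation, 390.14 m.
Velocity head = total − piezometric = 390.191 − 390.14 = 0.051 m.
v = √(2g·h_v) = √(2 × 9.81 × 0.051) = 1.00 m/s.

v ≈ 1.00 m/s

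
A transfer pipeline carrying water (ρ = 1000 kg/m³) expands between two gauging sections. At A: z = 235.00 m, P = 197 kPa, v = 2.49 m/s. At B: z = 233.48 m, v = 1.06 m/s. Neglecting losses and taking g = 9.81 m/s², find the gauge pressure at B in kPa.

P₂ ≈ 214 kPa

Pressure head at A: ψ₁ = P₁/(ρg) = 197×1000 / (1000 × 9.81) = 20.08 m.
Velocity heads: v₁²/2g = 2.49²/19.62 = 0.316 m; v₂²/2g = 1.06²/19.62 = 0.057 m.
Total head H = z₁ + ψ₁ + v₁²/2g = 235.00 + 20.08 + 0.316 = 255.40 m.
ψ₂ = H − z₂ − v₂²/2g = 255.40 − 233.48 − 0.057 = 21.86 m.
P₂ = ρgψ₂ = 1000 × 9.81 × 21.86 ≈ 214 kPa.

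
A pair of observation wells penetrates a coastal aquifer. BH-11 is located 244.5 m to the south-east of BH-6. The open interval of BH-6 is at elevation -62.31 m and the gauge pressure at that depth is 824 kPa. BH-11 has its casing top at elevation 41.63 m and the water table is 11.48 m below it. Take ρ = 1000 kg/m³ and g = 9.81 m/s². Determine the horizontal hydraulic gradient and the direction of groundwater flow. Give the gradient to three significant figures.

i ≈ 0.0346; groundwater flows toward the north-west

Pressure head at BH-6: ψ = P/(ρg) = 824×1000 / (1000 × 9.81) = 84.00 m.
Total head at BH-6: h = z + ψ = -62.31 + 84.00 = 21.69 m.
Total head at BH-11: h = 41.63 − 11.48 = 30.15 m.
Head difference: h(BH-6) − h(BH-11) = 21.69 − 30.15 = -8.46 m.
Hydraulic gradient: i = |Δh| / L = 8.46 / 244.5 = 0.0346.
Flow is from higher to lower head: from BH-11 toward BH-6, i.e. toward the north-west.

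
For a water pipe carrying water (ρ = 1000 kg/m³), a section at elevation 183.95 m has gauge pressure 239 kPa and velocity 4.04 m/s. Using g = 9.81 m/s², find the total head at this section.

Pressure head ψ = P/(ρg) = 239×1000 / (1000 × 9.81) = 24.36 m.
Velocity head = v²/(2g) = 4.04² / (2 × 9.81) = 0.832 m.
h = z + ψ + v²/(2g) = 183.95 + 24.36 + 0.832 = 209.14 m.

h ≈ 209.14 m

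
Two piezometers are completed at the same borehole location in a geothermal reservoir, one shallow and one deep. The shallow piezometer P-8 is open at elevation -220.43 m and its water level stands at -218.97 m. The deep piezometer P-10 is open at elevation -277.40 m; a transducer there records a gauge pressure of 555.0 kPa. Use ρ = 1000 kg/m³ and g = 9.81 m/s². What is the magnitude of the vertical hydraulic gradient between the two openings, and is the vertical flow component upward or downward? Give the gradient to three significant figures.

Total head at P-8: h = -218.97 m (water level in the standpipe).
Pressure head at P-10: ψ = P/(ρg) = 555.0×1000 / (1000 × 9.81) = 56.57 m.
Total head at P-10: h = z + ψ = -277.40 + 56.57 = -220.83 m.
Δh = h(P-8) − h(P-10) = -218.97 − (-220.83) = 1.86 m.
Vertical separation Δz = -220.43 − (-277.40) = 56.97 m.
|i_v| = |Δh| / Δz = 1.86 / 56.97 = 0.0326.
Head is higher in the shallow piezometer, so vertical flow is downward (recharge condition).

|i_v| ≈ 0.0326; vertical flow is downward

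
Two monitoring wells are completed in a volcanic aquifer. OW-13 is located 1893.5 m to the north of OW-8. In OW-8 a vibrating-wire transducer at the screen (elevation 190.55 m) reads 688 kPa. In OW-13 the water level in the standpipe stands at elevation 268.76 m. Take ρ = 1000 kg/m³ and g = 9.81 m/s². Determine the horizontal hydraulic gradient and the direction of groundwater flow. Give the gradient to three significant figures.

i ≈ 0.00427; groundwater flows toward the south

Pressure head at OW-8: ψ = P/(ρg) = 688×1000 / (1000 × 9.81) = 70.13 m.
Total head at OW-8: h = z + ψ = 190.55 + 70.13 = 260.68 m.
Total head at OW-13: h = 268.76 m (water level in the piezometer is the total head).
Head difference: h(OW-8) − h(OW-13) = 260.68 − 268.76 = -8.08 m.
Hydraulic gradient: i = |Δh| / L = 8.08 / 1893.5 = 0.00427.
Flow is from higher to lower head: from OW-13 toward OW-8, i.e. toward the south.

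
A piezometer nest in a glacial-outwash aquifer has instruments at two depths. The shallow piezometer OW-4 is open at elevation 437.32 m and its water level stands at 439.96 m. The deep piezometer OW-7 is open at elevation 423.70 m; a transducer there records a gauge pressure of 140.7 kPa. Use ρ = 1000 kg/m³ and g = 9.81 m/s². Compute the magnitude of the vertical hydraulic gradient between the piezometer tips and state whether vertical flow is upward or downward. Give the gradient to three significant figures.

|i_v| ≈ 0.141; vertical flow is downward

Total head at OW-4: h = 439.96 m (water level in the standpipe).
Pressure head at OW-7: ψ = P/(ρg) = 140.7×1000 / (1000 × 9.81) = 14.34 m.
Total head at OW-7: h = z + ψ = 423.70 + 14.34 = 438.04 m.
Δh = h(OW-4) − h(OW-7) = 439.96 − 438.04 = 1.92 m.
Vertical separation Δz = 437.32 − 423.70 = 13.62 m.
|i_v| = |Δh| / Δz = 1.92 / 13.62 = 0.141.
Head is higher in the shallow piezometer, so vertical flow is downward (recharge condition).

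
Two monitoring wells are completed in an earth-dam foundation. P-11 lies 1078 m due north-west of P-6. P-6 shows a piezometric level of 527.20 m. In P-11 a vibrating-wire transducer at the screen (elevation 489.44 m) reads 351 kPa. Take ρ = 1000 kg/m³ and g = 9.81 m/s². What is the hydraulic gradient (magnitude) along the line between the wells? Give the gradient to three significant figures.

i ≈ 0.00184

Total head at P-6: h = 527.20 m (water level in the piezometer is the total head).
Pressure head at P-11: ψ = P/(ρg) = 351×1000 / (1000 × 9.81) = 35.78 m.
Total head at P-11: h = z + ψ = 489.44 + 35.78 = 525.22 m.
Head difference: h(P-6) − h(P-11) = 527.20 − 525.22 = 1.98 m.
Hydraulic gradient: i = |Δh| / L = 1.98 / 1078 = 0.00184.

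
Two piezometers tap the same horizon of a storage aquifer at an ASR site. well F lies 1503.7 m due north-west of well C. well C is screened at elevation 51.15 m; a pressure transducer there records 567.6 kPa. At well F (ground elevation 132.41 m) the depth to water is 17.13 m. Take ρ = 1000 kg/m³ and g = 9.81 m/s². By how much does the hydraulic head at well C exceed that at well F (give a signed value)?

Δh ≈ -6.27 m

Pressure head at well C: ψ = P/(ρg) = 567.6×1000 / (1000 × 9.81) = 57.86 m.
Total head at well C: h = z + ψ = 51.15 + 57.86 = 109.01 m.
Total head at well F: h = 132.41 − 17.13 = 115.28 m.
Head difference: h(well C) − h(well F) = 109.01 − 115.28 = -6.27 m.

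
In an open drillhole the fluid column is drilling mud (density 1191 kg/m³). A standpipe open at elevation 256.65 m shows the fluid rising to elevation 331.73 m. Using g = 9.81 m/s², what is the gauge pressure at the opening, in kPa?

Pressure head ψ = h − z = 331.73 − 256.65 = 75.08 m.
P = ρgψ = 1191 × 9.81 × 75.08 = 877213 Pa ≈ 877 kPa.

P ≈ 877 kPa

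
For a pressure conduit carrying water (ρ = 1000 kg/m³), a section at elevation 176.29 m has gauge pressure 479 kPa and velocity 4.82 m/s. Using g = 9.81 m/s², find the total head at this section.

h ≈ 226.30 m

Pressure head ψ = P/(ρg) = 479×1000 / (1000 × 9.81) = 48.83 m.
Velocity head = v²/(2g) = 4.82² / (2 × 9.81) = 1.184 m.
h = z + ψ + v²/(2g) = 176.29 + 48.83 + 1.184 = 226.30 m.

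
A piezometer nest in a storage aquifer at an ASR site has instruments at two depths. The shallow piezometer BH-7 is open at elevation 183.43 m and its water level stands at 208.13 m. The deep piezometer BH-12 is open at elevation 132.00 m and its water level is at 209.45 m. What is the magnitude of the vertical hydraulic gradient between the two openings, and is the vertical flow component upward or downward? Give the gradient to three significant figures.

Total head at BH-7: h = 208.13 m (water level in the standpipe).
Total head at BH-12: h = 209.45 m.
Δh = h(BH-7) − h(BH-12) = 208.13 − 209.45 = -1.32 m.
Vertical separation Δz = 183.43 − 132.00 = 51.43 m.
|i_v| = |Δh| / Δz = 1.32 / 51.43 = 0.0257.
Head is higher in the deep piezometer, so vertical flow is upward (discharge condition).

|i_v| ≈ 0.0257; vertical flow is upward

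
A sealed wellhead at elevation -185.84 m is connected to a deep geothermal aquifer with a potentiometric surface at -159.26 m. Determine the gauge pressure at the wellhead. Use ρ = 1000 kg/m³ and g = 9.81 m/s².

P ≈ 261 kPa

Head above the cap: Δh = -159.26 − (-185.84) = 26.58 m.
P = ρgΔh = 1000 × 9.81 × 26.58 = 260750 Pa ≈ 261 kPa.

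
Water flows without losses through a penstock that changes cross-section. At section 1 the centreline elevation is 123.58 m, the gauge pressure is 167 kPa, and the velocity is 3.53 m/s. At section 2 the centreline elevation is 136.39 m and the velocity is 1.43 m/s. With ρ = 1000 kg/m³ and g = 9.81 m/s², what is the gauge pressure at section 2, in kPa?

Pressure head at 1: ψ₁ = P₁/(ρg) = 167×1000 / (1000 × 9.81) = 17.02 m.
Velocity heads: v₁²/2g = 3.53²/19.62 = 0.635 m; v₂²/2g = 1.43²/19.62 = 0.104 m.
Total head H = z₁ + ψ₁ + v₁²/2g = 123.58 + 17.02 + 0.635 = 141.23 m.
ψ₂ = H − z₂ − v₂²/2g = 141.23 − 136.39 − 0.104 = 4.74 m.
P₂ = ρgψ₂ = 1000 × 9.81 × 4.74 ≈ 46.5 kPa.

P₂ ≈ 46.5 kPa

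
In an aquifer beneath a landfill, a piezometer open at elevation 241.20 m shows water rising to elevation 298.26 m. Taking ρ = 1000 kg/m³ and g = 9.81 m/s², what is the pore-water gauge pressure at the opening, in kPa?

Pressure head ψ = h − z = 298.26 − 241.20 = 57.06 m.
P = ρgψ = 1000 × 9.81 × 57.06 = 559759 Pa ≈ 560 kPa.

P ≈ 560 kPa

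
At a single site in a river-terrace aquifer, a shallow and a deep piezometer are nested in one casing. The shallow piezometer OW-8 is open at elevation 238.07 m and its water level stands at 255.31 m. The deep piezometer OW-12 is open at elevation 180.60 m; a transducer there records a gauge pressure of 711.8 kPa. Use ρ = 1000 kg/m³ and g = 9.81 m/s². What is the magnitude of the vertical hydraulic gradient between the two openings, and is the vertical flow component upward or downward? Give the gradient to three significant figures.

|i_v| ≈ 0.0374; vertical flow is downward

Total head at OW-8: h = 255.31 m (water level in the standpipe).
Pressure head at OW-12: ψ = P/(ρg) = 711.8×1000 / (1000 × 9.81) = 72.56 m.
Total head at OW-12: h = z + ψ = 180.60 + 72.56 = 253.16 m.
Δh = h(OW-8) − h(OW-12) = 255.31 − 253.16 = 2.15 m.
Vertical separation Δz = 238.07 − 180.60 = 57.47 m.
|i_v| = |Δh| / Δz = 2.15 / 57.47 = 0.0374.
Head is higher in the shallow piezometer, so vertical flow is downward (recharge condition).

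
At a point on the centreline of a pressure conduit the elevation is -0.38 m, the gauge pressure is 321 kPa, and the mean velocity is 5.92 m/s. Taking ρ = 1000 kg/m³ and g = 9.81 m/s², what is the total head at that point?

h ≈ 34.13 m

Pressure head ψ = P/(ρg) = 321×1000 / (1000 × 9.81) = 32.72 m.
Velocity head = v²/(2g) = 5.92² / (2 × 9.81) = 1.786 m.
h = z + ψ + v²/(2g) = -0.38 + 32.72 + 1.786 = 34.13 m.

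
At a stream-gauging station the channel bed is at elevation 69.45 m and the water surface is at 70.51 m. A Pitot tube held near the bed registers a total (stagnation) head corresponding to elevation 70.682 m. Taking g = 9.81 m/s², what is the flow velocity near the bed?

Near the bed, under hydrostatic conditions, the piezometric head (z + ψ) equals the free-surface elevation, 70.51 m.
Velocity head = total − piezometric = 70.682 − 70.51 = 0.172 m.
v = √(2g·h_v) = √(2 × 9.81 × 0.172) = 1.84 m/s.

v ≈ 1.84 m/s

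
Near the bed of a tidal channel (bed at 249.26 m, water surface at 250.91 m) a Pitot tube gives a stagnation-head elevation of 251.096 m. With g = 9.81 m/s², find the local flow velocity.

v ≈ 1.91 m/s

Near the bed, under hydrostatic conditions, the piezometric head (z + ψ) equals the free-surface elevation, 250.91 m.
Velocity head = total − piezometric = 251.096 − 250.91 = 0.186 m.
v = √(2g·h_v) = √(2 × 9.81 × 0.186) = 1.91 m/s.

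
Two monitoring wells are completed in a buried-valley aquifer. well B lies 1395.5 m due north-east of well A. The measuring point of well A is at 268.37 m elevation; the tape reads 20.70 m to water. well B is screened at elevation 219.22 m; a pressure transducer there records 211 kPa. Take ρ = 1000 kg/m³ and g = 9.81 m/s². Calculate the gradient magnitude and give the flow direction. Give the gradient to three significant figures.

Total head at well A: h = 268.37 − 20.70 = 247.67 m.
Pressure head at well B: ψ = P/(ρg) = 211×1000 / (1000 × 9.81) = 21.51 m.
Total head at well B: h = z + ψ = 219.22 + 21.51 = 240.73 m.
Head difference: h(well A) − h(well B) = 247.67 − 240.73 = 6.94 m.
Hydraulic gradient: i = |Δh| / L = 6.94 / 1395.5 = 0.00497.
Flow is from higher to lower head: from well A toward well B, i.e. toward the north-east.

i ≈ 0.00497; groundwater flows toward the north-east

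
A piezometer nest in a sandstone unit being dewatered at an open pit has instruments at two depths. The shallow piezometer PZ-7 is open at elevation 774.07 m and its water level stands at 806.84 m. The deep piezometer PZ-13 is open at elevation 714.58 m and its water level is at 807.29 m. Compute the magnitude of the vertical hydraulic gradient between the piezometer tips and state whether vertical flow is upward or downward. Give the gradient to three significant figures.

Total head at PZ-7: h = 806.84 m (water level in the standpipe).
Total head at PZ-13: h = 807.29 m.
Δh = h(PZ-7) − h(PZ-13) = 806.84 − 807.29 = -0.45 m.
Vertical separation Δz = 774.07 − 714.58 = 59.49 m.
|i_v| = |Δh| / Δz = 0.45 / 59.49 = 0.00756.
Head is higher in the deep piezometer, so vertical flow is upward (discharge condition).

|i_v| ≈ 0.00756; vertical flow is upward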